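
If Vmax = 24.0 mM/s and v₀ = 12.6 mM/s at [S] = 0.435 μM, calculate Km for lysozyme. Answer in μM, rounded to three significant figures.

0.394 μM

v/Vmax = 12.6/24.0 = 0.5250 = [S]/(Km+[S]).
So Km + [S] = [S]/0.5250 = 0.8286 μM, giving Km = 0.8286 − 0.435 = 0.394 μM.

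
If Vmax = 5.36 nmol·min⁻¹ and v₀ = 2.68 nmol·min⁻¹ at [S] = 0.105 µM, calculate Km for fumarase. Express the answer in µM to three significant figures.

From v = Vmax[S]/(Km+[S]), Km = [S](Vmax − v)/v.
Km = 0.105 × (5.36 − 2.68) / 2.68 = 0.2814/2.68 = 0.105 µM.

0.105 µM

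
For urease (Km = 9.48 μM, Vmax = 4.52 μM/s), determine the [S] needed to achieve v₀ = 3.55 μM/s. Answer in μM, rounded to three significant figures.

The required fractional saturation is v/Vmax = 3.55/4.52 = 0.7854.
Then [S]/(Km+[S]) = 0.7854 ⇒ [S] = 9.48 × 0.7854/(1 − 0.7854) = 34.7 μM.

34.7 μM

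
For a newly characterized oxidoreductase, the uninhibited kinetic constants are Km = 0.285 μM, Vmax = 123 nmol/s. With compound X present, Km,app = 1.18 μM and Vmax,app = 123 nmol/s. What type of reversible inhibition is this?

Km increases (0.285 → 1.18 μM) while Vmax is unchanged — the hallmark of competitive inhibition.

competitive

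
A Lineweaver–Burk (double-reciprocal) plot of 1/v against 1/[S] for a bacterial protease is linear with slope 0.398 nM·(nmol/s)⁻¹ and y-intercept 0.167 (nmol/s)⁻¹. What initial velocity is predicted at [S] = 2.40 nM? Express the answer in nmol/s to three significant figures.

3.00 nmol/s

The y-intercept is 1/Vmax, so Vmax = 1/0.167 = 5.99 nmol/s.
The slope is Km/Vmax, so Km = 0.398 × 5.99 = 2.38 nM.
Then v = 5.99 × 2.40/(2.38 + 2.40) = 3.00 nmol/s.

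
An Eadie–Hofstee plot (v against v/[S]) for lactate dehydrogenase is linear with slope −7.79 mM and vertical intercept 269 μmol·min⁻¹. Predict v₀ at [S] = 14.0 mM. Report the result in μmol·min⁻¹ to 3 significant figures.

173 μmol·min⁻¹

In the Eadie–Hofstee form v = Vmax − Km·(v/[S]), the slope is −Km and the intercept is Vmax, so Km = 7.79 mM and Vmax = 269 μmol·min⁻¹.
v = 269 × 14.0/(7.79 + 14.0) = 173 μmol·min⁻¹.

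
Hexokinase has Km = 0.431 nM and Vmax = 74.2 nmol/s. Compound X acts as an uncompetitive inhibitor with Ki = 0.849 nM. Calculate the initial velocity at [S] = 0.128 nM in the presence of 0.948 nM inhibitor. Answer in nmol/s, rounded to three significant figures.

13.5 nmol/s

With α = 1 + [I]/Ki = 1 + 0.948/0.849 = 2.117, the uncompetitive rate law is v = (Vmax/α)·[S] / (Km/α + [S]).
v = (74.2/2.117)×0.128 / (0.431/2.117 + 0.128) = 4.487/0.3316 = 13.5 nmol/s.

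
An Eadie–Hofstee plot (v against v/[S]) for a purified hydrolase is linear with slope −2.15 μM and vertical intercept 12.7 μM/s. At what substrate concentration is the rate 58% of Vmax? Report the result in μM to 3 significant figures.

The Eadie–Hofstee slope gives Km = 2.15 μM (slope = −Km).
v/Vmax = [S]/(Km+[S]) = 0.58 ⇒ [S] = Km·0.58/(1−0.58) = 2.15 × 1.381 = 2.97 μM.

2.97 μM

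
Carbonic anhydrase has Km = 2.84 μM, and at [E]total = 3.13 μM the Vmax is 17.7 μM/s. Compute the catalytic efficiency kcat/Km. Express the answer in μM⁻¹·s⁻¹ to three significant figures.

kcat = Vmax/[E]total = 17.7/3.13 = 5.65 s⁻¹.
kcat/Km = 5.65/2.84 = 1.99 μM⁻¹·s⁻¹.

1.99 μM⁻¹·s⁻¹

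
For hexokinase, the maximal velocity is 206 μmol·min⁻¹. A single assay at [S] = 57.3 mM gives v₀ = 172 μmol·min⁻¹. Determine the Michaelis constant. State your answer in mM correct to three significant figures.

From v = Vmax[S]/(Km+[S]), Km = [S](Vmax − v)/v.
Km = 57.3 × (206 − 172) / 172 = 1948/172 = 11.3 mM.

11.3 mM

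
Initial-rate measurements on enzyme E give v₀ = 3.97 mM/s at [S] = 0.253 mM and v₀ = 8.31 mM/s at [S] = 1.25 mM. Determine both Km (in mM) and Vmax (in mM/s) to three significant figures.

Km = 0.480 mM; Vmax = 11.5 mM/s

From v = Vmax[S]/(Km+[S]), each point gives Vmax = v(Km+[S])/[S].
Equating: 3.97(Km+0.253)/0.253 = 8.31(Km+1.25)/1.25.
15.69·Km + 3.97 = 6.648·Km + 8.31, so (15.69 − 6.648)·Km = 8.31 − 3.97.
Km = 4.340/9.044 = 0.480 mM; then Vmax = 3.97(0.480+0.253)/0.253 = 11.5 mM/s.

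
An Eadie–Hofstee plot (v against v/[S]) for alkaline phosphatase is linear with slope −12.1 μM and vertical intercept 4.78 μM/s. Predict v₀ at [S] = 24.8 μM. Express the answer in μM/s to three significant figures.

In the Eadie–Hofstee form v = Vmax − Km·(v/[S]), the slope is −Km and the intercept is Vmax, so Km = 12.1 μM and Vmax = 4.78 μM/s.
v = 4.78 × 24.8/(12.1 + 24.8) = 3.21 μM/s.

3.21 μM/s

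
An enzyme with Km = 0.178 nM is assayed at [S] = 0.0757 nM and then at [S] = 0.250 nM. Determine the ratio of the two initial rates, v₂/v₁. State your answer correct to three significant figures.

Since Vmax cancels, v₂/v₁ = [S]₂(Km+[S]₁) / [S]₁(Km+[S]₂).
= 0.250×(0.178+0.0757) / (0.0757×(0.178+0.250)) = 0.06342/0.03240 = 1.96.

1.96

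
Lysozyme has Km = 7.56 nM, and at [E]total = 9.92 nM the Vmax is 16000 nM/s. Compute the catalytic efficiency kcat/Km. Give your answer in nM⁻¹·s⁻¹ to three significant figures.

213 nM⁻¹·s⁻¹

kcat = Vmax/[E]total = 16000/9.92 = 1610 s⁻¹.
kcat/Km = 1610/7.56 = 213 nM⁻¹·s⁻¹.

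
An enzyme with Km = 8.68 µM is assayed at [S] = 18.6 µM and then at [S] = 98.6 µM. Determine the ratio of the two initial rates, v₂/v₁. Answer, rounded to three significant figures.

Since Vmax cancels, v₂/v₁ = [S]₂(Km+[S]₁) / [S]₁(Km+[S]₂).
= 98.6×(8.68+18.6) / (18.6×(8.68+98.6)) = 2690/1995 = 1.35.

1.35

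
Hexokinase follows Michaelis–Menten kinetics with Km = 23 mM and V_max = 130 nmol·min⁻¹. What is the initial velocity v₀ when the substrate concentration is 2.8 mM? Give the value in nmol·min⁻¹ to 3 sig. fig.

14.1 nmol·min⁻¹

v = Vmax·[S]/(Km + [S]) = 130 × 2.8 / (23 + 2.8)
  = 364.0 / 25.80 = 14.1 nmol·min⁻¹.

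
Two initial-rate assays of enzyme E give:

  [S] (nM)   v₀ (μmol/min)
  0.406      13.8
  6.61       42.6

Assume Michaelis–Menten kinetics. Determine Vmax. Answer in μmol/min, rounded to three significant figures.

In reciprocal form, 1/v = (Km/Vmax)·(1/[S]) + 1/Vmax. The two points give (1/[S], 1/v) = (2.463, 0.07246) and (0.1513, 0.02347).
Slope = (0.07246 − 0.02347)/(2.463 − 0.1513) = 0.02119; intercept = 0.07246 − 0.02119×2.463 = 0.02027.
Vmax = 1/intercept = 49.3 μmol/min; Km = slope × Vmax = 0.02119 × 49.3 = 1.05 nM.

49.3 μmol/min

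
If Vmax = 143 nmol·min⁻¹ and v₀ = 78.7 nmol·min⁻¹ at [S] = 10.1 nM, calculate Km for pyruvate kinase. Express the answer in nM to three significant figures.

From v = Vmax[S]/(Km+[S]), Km = [S](Vmax − v)/v.
Km = 10.1 × (143 − 78.7) / 78.7 = 649.4/78.7 = 8.25 nM.

8.25 nM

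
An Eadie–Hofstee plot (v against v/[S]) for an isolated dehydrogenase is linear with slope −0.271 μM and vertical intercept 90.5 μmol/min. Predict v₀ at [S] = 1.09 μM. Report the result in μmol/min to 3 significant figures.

In the Eadie–Hofstee form v = Vmax − Km·(v/[S]), the slope is −Km and the intercept is Vmax, so Km = 0.271 μM and Vmax = 90.5 μmol/min.
v = 90.5 × 1.09/(0.271 + 1.09) = 72.5 μmol/min.

72.5 μmol/min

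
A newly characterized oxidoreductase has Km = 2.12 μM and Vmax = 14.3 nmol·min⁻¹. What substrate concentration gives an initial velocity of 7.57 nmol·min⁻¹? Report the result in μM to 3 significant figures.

The required fractional saturation is v/Vmax = 7.57/14.3 = 0.5294.
Then [S]/(Km+[S]) = 0.5294 ⇒ [S] = 2.12 × 0.5294/(1 − 0.5294) = 2.38 μM.

2.38 μM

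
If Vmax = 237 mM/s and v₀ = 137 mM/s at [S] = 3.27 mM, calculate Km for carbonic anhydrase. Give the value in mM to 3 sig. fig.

2.39 mM

v/Vmax = 137/237 = 0.5781 = [S]/(Km+[S]).
So Km + [S] = [S]/0.5781 = 5.657 mM, giving Km = 5.657 − 3.27 = 2.39 mM.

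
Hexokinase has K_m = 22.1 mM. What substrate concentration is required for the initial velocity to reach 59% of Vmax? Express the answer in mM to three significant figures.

v/Vmax = [S]/(Km+[S]) = 0.59, so [S] = Km·0.59/(1 − 0.59) = 22.1 × 1.439.
[S] = 31.8 mM.

31.8 mM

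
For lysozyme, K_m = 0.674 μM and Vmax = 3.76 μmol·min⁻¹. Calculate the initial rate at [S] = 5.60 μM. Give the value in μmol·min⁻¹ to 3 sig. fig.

3.36 μmol·min⁻¹

[S]/(Km+[S]) = 5.60/6.274 = 0.8926, the fractional saturation.
v = 0.8926 × Vmax = 0.8926 × 3.76 = 3.36 μmol·min⁻¹.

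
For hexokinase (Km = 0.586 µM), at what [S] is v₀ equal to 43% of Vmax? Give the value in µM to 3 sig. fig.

0.442 µM

v/Vmax = [S]/(Km+[S]) = 0.43, so [S] = Km·0.43/(1 − 0.43) = 0.586 × 0.7544.
[S] = 0.442 µM.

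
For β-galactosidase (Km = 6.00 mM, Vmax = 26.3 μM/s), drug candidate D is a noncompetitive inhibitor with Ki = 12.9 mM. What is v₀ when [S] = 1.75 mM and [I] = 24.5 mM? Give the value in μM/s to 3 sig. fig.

2.05 μM/s

With α = 1 + [I]/Ki = 1 + 24.5/12.9 = 2.899, the noncompetitive rate law is v = (Vmax/α)·[S] / (Km + [S]).
v = (26.3/2.899)×1.75 / (6.00 + 1.75) = 15.87/7.750 = 2.05 μM/s.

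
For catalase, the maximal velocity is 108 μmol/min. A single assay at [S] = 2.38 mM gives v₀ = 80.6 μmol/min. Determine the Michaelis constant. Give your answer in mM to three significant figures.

0.809 mM

v/Vmax = 80.6/108 = 0.7463 = [S]/(Km+[S]).
So Km + [S] = [S]/0.7463 = 3.189 mM, giving Km = 3.189 − 2.38 = 0.809 mM.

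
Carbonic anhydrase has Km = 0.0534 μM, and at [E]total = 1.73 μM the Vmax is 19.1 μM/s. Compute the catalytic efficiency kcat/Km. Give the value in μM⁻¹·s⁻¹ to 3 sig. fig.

kcat = Vmax/[E]total = 19.1/1.73 = 11.0 s⁻¹.
kcat/Km = 11.0/0.0534 = 207 μM⁻¹·s⁻¹.

207 μM⁻¹·s⁻¹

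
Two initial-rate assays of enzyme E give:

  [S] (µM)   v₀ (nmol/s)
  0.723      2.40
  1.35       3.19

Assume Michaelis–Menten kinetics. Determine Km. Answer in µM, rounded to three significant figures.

0.826 µM

In reciprocal form, 1/v = (Km/Vmax)·(1/[S]) + 1/Vmax. The two points give (1/[S], 1/v) = (1.383, 0.4167) and (0.7407, 0.3135).
Slope = (0.4167 − 0.3135)/(1.383 − 0.7407) = 0.1606; intercept = 0.4167 − 0.1606×1.383 = 0.1945.
Vmax = 1/intercept = 5.14 nmol/s; Km = slope × Vmax = 0.1606 × 5.14 = 0.826 µM.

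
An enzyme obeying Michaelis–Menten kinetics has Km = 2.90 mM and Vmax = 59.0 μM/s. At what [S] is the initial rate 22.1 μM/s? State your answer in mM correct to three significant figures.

1.74 mM

Rearranging v = Vmax[S]/(Km+[S]) gives [S] = Km·v/(Vmax − v).
[S] = 2.90 × 22.1 / (59.0 − 22.1) = 64.09/36.90 = 1.74 mM.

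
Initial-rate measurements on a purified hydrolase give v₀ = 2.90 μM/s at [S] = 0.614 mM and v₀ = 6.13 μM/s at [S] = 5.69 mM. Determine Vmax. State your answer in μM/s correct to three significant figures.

In reciprocal form, 1/v = (Km/Vmax)·(1/[S]) + 1/Vmax. The two points give (1/[S], 1/v) = (1.629, 0.3448) and (0.1757, 0.1631).
Slope = (0.3448 − 0.1631)/(1.629 − 0.1757) = 0.1251; intercept = 0.3448 − 0.1251×1.629 = 0.1412.
Vmax = 1/intercept = 7.08 μM/s; Km = slope × Vmax = 0.1251 × 7.08 = 0.886 mM.

7.08 μM/s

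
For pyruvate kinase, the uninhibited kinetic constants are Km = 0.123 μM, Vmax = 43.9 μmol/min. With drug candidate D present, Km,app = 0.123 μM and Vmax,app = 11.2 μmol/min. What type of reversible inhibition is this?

noncompetitive

Vmax decreases (43.9 → 11.2 μmol/min) while Km is unchanged — pure noncompetitive inhibition.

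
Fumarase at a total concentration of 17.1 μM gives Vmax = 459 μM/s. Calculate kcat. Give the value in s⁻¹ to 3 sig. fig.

kcat = Vmax/[E]total = 459 μM/s / 17.1 μM = 26.8 s⁻¹.

26.8 s⁻¹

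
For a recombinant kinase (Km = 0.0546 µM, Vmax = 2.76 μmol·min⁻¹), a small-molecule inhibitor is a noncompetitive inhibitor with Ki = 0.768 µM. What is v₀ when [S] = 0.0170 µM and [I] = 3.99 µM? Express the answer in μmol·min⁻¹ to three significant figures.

α = 1 + [I]/Ki = 1 + 3.99/0.768 = 6.195.
For a noncompetitive inhibitor, Vmax is reduced to Vmax/α while Km is unchanged: Km,app = 0.0546 µM, Vmax,app = 0.445 μmol·min⁻¹.
v = Vmax,app·[S]/(Km,app + [S]) = 0.445 × 0.0170/(0.0546 + 0.0170) = 0.106 μmol·min⁻¹.

0.106 μmol·min⁻¹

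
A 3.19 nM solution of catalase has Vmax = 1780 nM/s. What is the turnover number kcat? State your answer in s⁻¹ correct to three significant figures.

558 s⁻¹

kcat = Vmax/[E]total = 1780 nM/s / 3.19 nM = 558 s⁻¹.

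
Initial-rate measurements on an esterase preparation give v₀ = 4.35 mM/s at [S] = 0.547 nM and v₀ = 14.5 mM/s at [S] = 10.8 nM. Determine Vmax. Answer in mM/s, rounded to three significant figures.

16.6 mM/s

From v = Vmax[S]/(Km+[S]), each point gives Vmax = v(Km+[S])/[S].
Equating: 4.35(Km+0.547)/0.547 = 14.5(Km+10.8)/10.8.
7.952·Km + 4.35 = 1.343·Km + 14.5, so (7.952 − 1.343)·Km = 14.5 − 4.35.
Km = 10.15/6.610 = 1.54 nM; then Vmax = 4.35(1.54+0.547)/0.547 = 16.6 mM/s.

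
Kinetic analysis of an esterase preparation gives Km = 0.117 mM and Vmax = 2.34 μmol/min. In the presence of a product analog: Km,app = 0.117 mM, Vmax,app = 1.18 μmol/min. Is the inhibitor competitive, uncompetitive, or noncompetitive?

noncompetitive

Vmax decreases (2.34 → 1.18 μmol/min) while Km is unchanged — pure noncompetitive inhibition.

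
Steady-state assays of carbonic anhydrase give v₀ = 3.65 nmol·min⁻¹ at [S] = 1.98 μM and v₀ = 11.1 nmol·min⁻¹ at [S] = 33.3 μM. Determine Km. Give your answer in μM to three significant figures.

In reciprocal form, 1/v = (Km/Vmax)·(1/[S]) + 1/Vmax. The two points give (1/[S], 1/v) = (0.5051, 0.2740) and (0.03003, 0.09009).
Slope = (0.2740 − 0.09009)/(0.5051 − 0.03003) = 0.3871; intercept = 0.2740 − 0.3871×0.5051 = 0.07847.
Vmax = 1/intercept = 12.7 nmol·min⁻¹; Km = slope × Vmax = 0.3871 × 12.7 = 4.93 μM.

4.93 μM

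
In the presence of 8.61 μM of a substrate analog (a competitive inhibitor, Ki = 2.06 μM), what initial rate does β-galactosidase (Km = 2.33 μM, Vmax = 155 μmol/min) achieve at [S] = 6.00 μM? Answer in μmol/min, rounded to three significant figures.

α = 1 + [I]/Ki = 1 + 8.61/2.06 = 5.180.
For a competitive inhibitor, Vmax is unchanged and the apparent Km becomes α·Km: Km,app = 12.1 μM, Vmax,app = 155 μmol/min.
v = Vmax,app·[S]/(Km,app + [S]) = 155 × 6.00/(12.1 + 6.00) = 51.5 μmol/min.

51.5 μmol/min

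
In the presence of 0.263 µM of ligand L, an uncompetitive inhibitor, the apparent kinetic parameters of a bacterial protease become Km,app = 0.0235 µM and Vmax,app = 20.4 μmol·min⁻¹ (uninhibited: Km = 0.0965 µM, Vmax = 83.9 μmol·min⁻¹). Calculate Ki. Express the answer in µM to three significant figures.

0.0845 µM

Uncompetitive: Vmax,app = Vmax/α (and Km,app = Km/α) with α = 1 + [I]/Ki.
α = Vmax/Vmax,app = 83.9/20.4 = 4.113.
Ki = [I]/(α − 1) = 0.263/3.113 = 0.0845 µM.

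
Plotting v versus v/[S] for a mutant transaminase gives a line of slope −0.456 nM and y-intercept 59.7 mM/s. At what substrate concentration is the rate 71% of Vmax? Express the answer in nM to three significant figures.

The Eadie–Hofstee slope gives Km = 0.456 nM (slope = −Km).
v/Vmax = [S]/(Km+[S]) = 0.71 ⇒ [S] = Km·0.71/(1−0.71) = 0.456 × 2.448 = 1.12 nM.

1.12 nM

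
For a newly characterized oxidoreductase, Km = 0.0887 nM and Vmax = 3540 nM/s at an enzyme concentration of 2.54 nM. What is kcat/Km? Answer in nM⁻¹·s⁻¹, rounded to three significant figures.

kcat = Vmax/[E]total = 3540/2.54 = 1390 s⁻¹.
kcat/Km = 1390/0.0887 = 15700 nM⁻¹·s⁻¹.

15700 nM⁻¹·s⁻¹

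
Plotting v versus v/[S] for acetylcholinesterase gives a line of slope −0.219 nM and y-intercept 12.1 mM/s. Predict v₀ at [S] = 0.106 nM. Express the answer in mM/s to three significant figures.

3.95 mM/s

In the Eadie–Hofstee form v = Vmax − Km·(v/[S]), the slope is −Km and the intercept is Vmax, so Km = 0.219 nM and Vmax = 12.1 mM/s.
v = 12.1 × 0.106/(0.219 + 0.106) = 3.95 mM/s.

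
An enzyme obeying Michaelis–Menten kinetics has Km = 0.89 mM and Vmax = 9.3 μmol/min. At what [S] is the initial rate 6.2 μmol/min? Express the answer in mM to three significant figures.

The required fractional saturation is v/Vmax = 6.2/9.3 = 0.6667.
Then [S]/(Km+[S]) = 0.6667 ⇒ [S] = 0.89 × 0.6667/(1 − 0.6667) = 1.78 mM.

1.78 mM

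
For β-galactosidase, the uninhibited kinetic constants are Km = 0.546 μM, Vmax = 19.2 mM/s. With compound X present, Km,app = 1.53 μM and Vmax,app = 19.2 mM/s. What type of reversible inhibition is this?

Km increases (0.546 → 1.53 μM) while Vmax is unchanged — the hallmark of competitive inhibition.

competitive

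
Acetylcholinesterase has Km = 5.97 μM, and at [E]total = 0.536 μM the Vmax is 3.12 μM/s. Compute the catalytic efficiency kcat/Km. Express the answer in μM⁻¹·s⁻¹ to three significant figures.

kcat = Vmax/[E]total = 3.12/0.536 = 5.82 s⁻¹.
kcat/Km = 5.82/5.97 = 0.975 μM⁻¹·s⁻¹.

0.975 μM⁻¹·s⁻¹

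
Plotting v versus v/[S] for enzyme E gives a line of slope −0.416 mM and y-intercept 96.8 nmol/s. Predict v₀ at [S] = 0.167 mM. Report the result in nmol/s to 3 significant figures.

In the Eadie–Hofstee form v = Vmax − Km·(v/[S]), the slope is −Km and the intercept is Vmax, so Km = 0.416 mM and Vmax = 96.8 nmol/s.
v = 96.8 × 0.167/(0.416 + 0.167) = 27.7 nmol/s.

27.7 nmol/s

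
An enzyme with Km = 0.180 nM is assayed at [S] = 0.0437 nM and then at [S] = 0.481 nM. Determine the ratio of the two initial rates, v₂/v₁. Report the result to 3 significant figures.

3.73

Since Vmax cancels, v₂/v₁ = [S]₂(Km+[S]₁) / [S]₁(Km+[S]₂).
= 0.481×(0.180+0.0437) / (0.0437×(0.180+0.481)) = 0.1076/0.02889 = 3.73.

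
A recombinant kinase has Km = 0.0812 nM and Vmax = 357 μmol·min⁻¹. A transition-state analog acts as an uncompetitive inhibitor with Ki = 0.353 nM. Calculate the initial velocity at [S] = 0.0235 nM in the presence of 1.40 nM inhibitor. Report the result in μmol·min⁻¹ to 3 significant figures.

42.4 μmol·min⁻¹

α = 1 + [I]/Ki = 1 + 1.40/0.353 = 4.966.
For an uncompetitive inhibitor, both parameters are divided by α, giving Vmax/α and Km/α: Km,app = 0.0164 nM, Vmax,app = 71.9 μmol·min⁻¹.
v = Vmax,app·[S]/(Km,app + [S]) = 71.9 × 0.0235/(0.0164 + 0.0235) = 42.4 μmol·min⁻¹.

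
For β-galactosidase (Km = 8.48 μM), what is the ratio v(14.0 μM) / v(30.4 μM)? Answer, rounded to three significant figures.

Since Vmax cancels, v₂/v₁ = [S]₂(Km+[S]₁) / [S]₁(Km+[S]₂).
= 14.0×(8.48+30.4) / (30.4×(8.48+14.0)) = 544.3/683.4 = 0.796.

0.796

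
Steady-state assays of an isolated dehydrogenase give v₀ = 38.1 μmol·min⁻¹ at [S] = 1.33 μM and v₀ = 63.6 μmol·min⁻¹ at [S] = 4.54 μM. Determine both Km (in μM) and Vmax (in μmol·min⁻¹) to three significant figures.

Km = 1.74 μM; Vmax = 88.0 μmol·min⁻¹

From v = Vmax[S]/(Km+[S]), each point gives Vmax = v(Km+[S])/[S].
Equating: 38.1(Km+1.33)/1.33 = 63.6(Km+4.54)/4.54.
28.65·Km + 38.1 = 14.01·Km + 63.6, so (28.65 − 14.01)·Km = 63.6 − 38.1.
Km = 25.50/14.64 = 1.74 μM; then Vmax = 38.1(1.74+1.33)/1.33 = 88.0 μmol·min⁻¹.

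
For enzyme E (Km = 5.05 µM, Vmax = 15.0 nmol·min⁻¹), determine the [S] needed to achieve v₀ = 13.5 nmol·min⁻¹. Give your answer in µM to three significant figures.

The required fractional saturation is v/Vmax = 13.5/15.0 = 0.9000.
Then [S]/(Km+[S]) = 0.9000 ⇒ [S] = 5.05 × 0.9000/(1 − 0.9000) = 45.4 µM.

45.4 µM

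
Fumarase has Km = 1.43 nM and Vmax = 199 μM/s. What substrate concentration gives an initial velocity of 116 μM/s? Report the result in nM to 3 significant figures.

Rearranging v = Vmax[S]/(Km+[S]) gives [S] = Km·v/(Vmax − v).
[S] = 1.43 × 116 / (199 − 116) = 165.9/83.00 = 2.00 nM.

2.00 nM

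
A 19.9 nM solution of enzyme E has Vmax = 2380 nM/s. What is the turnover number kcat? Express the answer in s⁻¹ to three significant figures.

kcat = Vmax/[E]total = 2380 nM/s / 19.9 nM = 120 s⁻¹.

120 s⁻¹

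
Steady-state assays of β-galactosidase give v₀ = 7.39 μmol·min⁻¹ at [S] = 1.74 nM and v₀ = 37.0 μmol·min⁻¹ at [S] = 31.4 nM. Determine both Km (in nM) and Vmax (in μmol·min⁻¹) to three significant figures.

Km = 9.65 nM; Vmax = 48.4 μmol·min⁻¹

In reciprocal form, 1/v = (Km/Vmax)·(1/[S]) + 1/Vmax. The two points give (1/[S], 1/v) = (0.5747, 0.1353) and (0.03185, 0.02703).
Slope = (0.1353 − 0.02703)/(0.5747 − 0.03185) = 0.1995; intercept = 0.1353 − 0.1995×0.5747 = 0.02067.
Vmax = 1/intercept = 48.4 μmol·min⁻¹; Km = slope × Vmax = 0.1995 × 48.4 = 9.65 nM.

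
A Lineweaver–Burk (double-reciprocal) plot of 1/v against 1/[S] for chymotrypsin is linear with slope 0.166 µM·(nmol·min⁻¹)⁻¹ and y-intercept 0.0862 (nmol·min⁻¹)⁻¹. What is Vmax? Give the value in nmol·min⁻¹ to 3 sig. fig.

11.6 nmol·min⁻¹

The y-intercept of a Lineweaver–Burk plot equals 1/Vmax, so Vmax = 1/0.0862 = 11.6 nmol·min⁻¹.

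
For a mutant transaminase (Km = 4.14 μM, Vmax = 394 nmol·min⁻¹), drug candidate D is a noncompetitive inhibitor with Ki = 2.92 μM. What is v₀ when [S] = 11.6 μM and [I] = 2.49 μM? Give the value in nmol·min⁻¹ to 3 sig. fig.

157 nmol·min⁻¹

With α = 1 + [I]/Ki = 1 + 2.49/2.92 = 1.853, the noncompetitive rate law is v = (Vmax/α)·[S] / (Km + [S]).
v = (394/1.853)×11.6 / (4.14 + 11.6) = 2467/15.74 = 157 nmol·min⁻¹.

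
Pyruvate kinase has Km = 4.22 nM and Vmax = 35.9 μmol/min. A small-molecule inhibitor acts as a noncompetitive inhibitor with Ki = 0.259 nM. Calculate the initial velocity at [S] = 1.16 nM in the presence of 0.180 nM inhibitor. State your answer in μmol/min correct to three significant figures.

α = 1 + [I]/Ki = 1 + 0.180/0.259 = 1.695.
For a noncompetitive inhibitor, Vmax is reduced to Vmax/α while Km is unchanged: Km,app = 4.22 nM, Vmax,app = 21.2 μmol/min.
v = Vmax,app·[S]/(Km,app + [S]) = 21.2 × 1.16/(4.22 + 1.16) = 4.57 μmol/min.

4.57 μmol/min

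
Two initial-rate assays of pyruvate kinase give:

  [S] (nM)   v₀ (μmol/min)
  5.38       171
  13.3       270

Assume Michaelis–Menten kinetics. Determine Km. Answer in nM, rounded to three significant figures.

8.62 nM

In reciprocal form, 1/v = (Km/Vmax)·(1/[S]) + 1/Vmax. The two points give (1/[S], 1/v) = (0.1859, 0.005848) and (0.07519, 0.003704).
Slope = (0.005848 − 0.003704)/(0.1859 − 0.07519) = 0.01937; intercept = 0.005848 − 0.01937×0.1859 = 0.002247.
Vmax = 1/intercept = 445 μmol/min; Km = slope × Vmax = 0.01937 × 445 = 8.62 nM.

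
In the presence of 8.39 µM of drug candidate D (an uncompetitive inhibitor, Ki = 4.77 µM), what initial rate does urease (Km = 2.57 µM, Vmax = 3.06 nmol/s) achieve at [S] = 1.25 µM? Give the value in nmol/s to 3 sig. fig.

α = 1 + [I]/Ki = 1 + 8.39/4.77 = 2.759.
For an uncompetitive inhibitor, both parameters are divided by α, giving Vmax/α and Km/α: Km,app = 0.932 µM, Vmax,app = 1.11 nmol/s.
v = Vmax,app·[S]/(Km,app + [S]) = 1.11 × 1.25/(0.932 + 1.25) = 0.636 nmol/s.

0.636 nmol/s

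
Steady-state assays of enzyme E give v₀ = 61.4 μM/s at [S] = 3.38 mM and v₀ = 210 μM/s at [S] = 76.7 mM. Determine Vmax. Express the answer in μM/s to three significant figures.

236 μM/s

From v = Vmax[S]/(Km+[S]), each point gives Vmax = v(Km+[S])/[S].
Equating: 61.4(Km+3.38)/3.38 = 210(Km+76.7)/76.7.
18.17·Km + 61.4 = 2.738·Km + 210, so (18.17 − 2.738)·Km = 210 − 61.4.
Km = 148.6/15.43 = 9.63 mM; then Vmax = 61.4(9.63+3.38)/3.38 = 236 μM/s.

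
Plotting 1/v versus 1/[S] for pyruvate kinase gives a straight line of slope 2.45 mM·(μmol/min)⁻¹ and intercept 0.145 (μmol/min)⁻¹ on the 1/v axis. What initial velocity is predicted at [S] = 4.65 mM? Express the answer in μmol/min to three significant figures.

The y-intercept is 1/Vmax, so Vmax = 1/0.145 = 6.90 μmol/min.
The slope is Km/Vmax, so Km = 2.45 × 6.90 = 16.9 mM.
Then v = 6.90 × 4.65/(16.9 + 4.65) = 1.49 μmol/min.

1.49 μmol/min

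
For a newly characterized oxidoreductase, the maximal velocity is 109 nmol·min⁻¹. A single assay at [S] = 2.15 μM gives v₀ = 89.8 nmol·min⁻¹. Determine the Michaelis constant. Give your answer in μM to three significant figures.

0.460 μM

v/Vmax = 89.8/109 = 0.8239 = [S]/(Km+[S]).
So Km + [S] = [S]/0.8239 = 2.610 μM, giving Km = 2.610 − 2.15 = 0.460 μM.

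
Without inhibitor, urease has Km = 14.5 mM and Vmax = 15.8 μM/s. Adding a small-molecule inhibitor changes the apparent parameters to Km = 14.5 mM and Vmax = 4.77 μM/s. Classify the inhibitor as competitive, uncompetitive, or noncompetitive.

Vmax decreases (15.8 → 4.77 μM/s) while Km is unchanged — pure noncompetitive inhibition.

noncompetitive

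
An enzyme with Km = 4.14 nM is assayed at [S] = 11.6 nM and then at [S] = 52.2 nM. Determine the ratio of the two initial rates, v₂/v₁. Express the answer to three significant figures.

1.26

Since Vmax cancels, v₂/v₁ = [S]₂(Km+[S]₁) / [S]₁(Km+[S]₂).
= 52.2×(4.14+11.6) / (11.6×(4.14+52.2)) = 821.6/653.5 = 1.26.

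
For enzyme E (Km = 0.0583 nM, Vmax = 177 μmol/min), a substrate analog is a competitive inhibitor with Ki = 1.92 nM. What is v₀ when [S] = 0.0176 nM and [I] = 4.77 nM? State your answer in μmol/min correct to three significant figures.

With α = 1 + [I]/Ki = 1 + 4.77/1.92 = 3.484, the competitive rate law is v = Vmax[S] / (αKm + [S]).
v = 177×0.0176 / (3.484×0.0583 + 0.0176) = 3.115/0.2207 = 14.1 μmol/min.

14.1 μmol/min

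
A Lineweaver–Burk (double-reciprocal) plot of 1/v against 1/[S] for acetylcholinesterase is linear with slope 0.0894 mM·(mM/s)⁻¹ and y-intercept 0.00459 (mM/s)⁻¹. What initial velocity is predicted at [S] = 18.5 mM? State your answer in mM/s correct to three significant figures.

The y-intercept is 1/Vmax, so Vmax = 1/0.00459 = 218 mM/s.
The slope is Km/Vmax, so Km = 0.0894 × 218 = 19.5 mM.
Then v = 218 × 18.5/(19.5 + 18.5) = 106 mM/s.

106 mM/s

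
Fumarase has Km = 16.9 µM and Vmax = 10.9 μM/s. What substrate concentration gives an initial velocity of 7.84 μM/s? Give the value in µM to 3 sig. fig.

43.3 µM

The required fractional saturation is v/Vmax = 7.84/10.9 = 0.7193.
Then [S]/(Km+[S]) = 0.7193 ⇒ [S] = 16.9 × 0.7193/(1 − 0.7193) = 43.3 µM.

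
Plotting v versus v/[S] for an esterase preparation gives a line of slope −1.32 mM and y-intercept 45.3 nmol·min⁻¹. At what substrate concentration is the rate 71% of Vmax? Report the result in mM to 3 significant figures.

The Eadie–Hofstee slope gives Km = 1.32 mM (slope = −Km).
v/Vmax = [S]/(Km+[S]) = 0.71 ⇒ [S] = Km·0.71/(1−0.71) = 1.32 × 2.448 = 3.23 mM.

3.23 mM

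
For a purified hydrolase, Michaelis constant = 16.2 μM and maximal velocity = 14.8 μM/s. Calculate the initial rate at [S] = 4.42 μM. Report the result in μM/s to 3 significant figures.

3.17 μM/s

[S]/(Km+[S]) = 4.42/20.62 = 0.2144, the fractional saturation.
v = 0.2144 × Vmax = 0.2144 × 14.8 = 3.17 μM/s.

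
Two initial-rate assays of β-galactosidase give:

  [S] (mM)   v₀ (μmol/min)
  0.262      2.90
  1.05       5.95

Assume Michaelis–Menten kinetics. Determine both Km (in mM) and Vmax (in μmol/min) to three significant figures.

Km = 0.565 mM; Vmax = 9.15 μmol/min

From v = Vmax[S]/(Km+[S]), each point gives Vmax = v(Km+[S])/[S].
Equating: 2.90(Km+0.262)/0.262 = 5.95(Km+1.05)/1.05.
11.07·Km + 2.90 = 5.667·Km + 5.95, so (11.07 − 5.667)·Km = 5.95 − 2.90.
Km = 3.050/5.402 = 0.565 mM; then Vmax = 2.90(0.565+0.262)/0.262 = 9.15 μmol/min.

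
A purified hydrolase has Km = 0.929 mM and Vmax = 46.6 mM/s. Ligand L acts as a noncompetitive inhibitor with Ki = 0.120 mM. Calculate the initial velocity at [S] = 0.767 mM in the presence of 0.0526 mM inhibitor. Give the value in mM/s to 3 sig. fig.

14.7 mM/s

With α = 1 + [I]/Ki = 1 + 0.0526/0.120 = 1.438, the noncompetitive rate law is v = (Vmax/α)·[S] / (Km + [S]).
v = (46.6/1.438)×0.767 / (0.929 + 0.767) = 24.85/1.696 = 14.7 mM/s.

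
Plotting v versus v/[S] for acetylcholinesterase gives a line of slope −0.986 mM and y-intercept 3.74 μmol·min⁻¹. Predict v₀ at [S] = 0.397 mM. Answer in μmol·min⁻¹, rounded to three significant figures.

1.07 μmol·min⁻¹

In the Eadie–Hofstee form v = Vmax − Km·(v/[S]), the slope is −Km and the intercept is Vmax, so Km = 0.986 mM and Vmax = 3.74 μmol·min⁻¹.
v = 3.74 × 0.397/(0.986 + 0.397) = 1.07 μmol·min⁻¹.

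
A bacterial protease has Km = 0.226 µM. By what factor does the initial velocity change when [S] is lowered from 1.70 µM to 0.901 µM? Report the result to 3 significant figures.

0.906

The fractional saturations are [S]/(Km+[S]) = 1.70/1.926 = 0.8827 and 0.901/1.127 = 0.7995.
v₂/v₁ is just their ratio: 0.7995/0.8827 = 0.906.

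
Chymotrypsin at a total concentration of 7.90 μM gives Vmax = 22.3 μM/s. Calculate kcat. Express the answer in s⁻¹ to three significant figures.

2.82 s⁻¹

kcat = Vmax/[E]total = 22.3 μM/s / 7.90 μM = 2.82 s⁻¹.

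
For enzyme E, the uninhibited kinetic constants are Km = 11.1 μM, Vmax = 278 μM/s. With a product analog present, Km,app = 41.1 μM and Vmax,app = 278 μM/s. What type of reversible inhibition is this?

competitive

Km increases (11.1 → 41.1 μM) while Vmax is unchanged — the hallmark of competitive inhibition.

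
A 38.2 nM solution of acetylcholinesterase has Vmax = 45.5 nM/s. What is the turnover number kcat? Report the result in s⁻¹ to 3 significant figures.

1.19 s⁻¹

kcat = Vmax/[E]total = 45.5 nM/s / 38.2 nM = 1.19 s⁻¹.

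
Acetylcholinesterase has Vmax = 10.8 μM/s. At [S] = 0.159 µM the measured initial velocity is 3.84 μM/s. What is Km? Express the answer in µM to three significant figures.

v/Vmax = 3.84/10.8 = 0.3556 = [S]/(Km+[S]).
So Km + [S] = [S]/0.3556 = 0.4472 µM, giving Km = 0.4472 − 0.159 = 0.288 µM.

0.288 µM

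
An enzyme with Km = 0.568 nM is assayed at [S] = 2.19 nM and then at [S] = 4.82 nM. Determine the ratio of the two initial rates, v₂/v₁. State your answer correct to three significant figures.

1.13

Since Vmax cancels, v₂/v₁ = [S]₂(Km+[S]₁) / [S]₁(Km+[S]₂).
= 4.82×(0.568+2.19) / (2.19×(0.568+4.82)) = 13.29/11.80 = 1.13.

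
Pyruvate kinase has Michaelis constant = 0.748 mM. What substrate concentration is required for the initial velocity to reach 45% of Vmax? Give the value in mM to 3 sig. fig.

v/Vmax = [S]/(Km+[S]) = 0.45, so [S] = Km·0.45/(1 − 0.45) = 0.748 × 0.8182.
[S] = 0.612 mM.

0.612 mM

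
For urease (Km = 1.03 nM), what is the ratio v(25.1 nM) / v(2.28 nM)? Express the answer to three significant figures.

1.39

Since Vmax cancels, v₂/v₁ = [S]₂(Km+[S]₁) / [S]₁(Km+[S]₂).
= 25.1×(1.03+2.28) / (2.28×(1.03+25.1)) = 83.08/59.58 = 1.39.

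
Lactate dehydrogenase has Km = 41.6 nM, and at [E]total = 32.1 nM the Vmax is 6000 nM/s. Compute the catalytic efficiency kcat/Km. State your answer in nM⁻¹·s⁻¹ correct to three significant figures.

4.49 nM⁻¹·s⁻¹

kcat = Vmax/[E]total = 6000/32.1 = 187 s⁻¹.
kcat/Km = 187/41.6 = 4.49 nM⁻¹·s⁻¹.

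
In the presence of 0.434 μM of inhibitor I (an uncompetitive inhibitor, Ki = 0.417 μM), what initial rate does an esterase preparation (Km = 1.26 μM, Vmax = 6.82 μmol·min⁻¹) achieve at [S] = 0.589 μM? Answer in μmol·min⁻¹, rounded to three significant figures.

α = 1 + [I]/Ki = 1 + 0.434/0.417 = 2.041.
For an uncompetitive inhibitor, both parameters are divided by α, giving Vmax/α and Km/α: Km,app = 0.617 μM, Vmax,app = 3.34 μmol·min⁻¹.
v = Vmax,app·[S]/(Km,app + [S]) = 3.34 × 0.589/(0.617 + 0.589) = 1.63 μmol·min⁻¹.

1.63 μmol·min⁻¹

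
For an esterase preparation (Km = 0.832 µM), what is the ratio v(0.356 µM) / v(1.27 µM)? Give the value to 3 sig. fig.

The fractional saturations are [S]/(Km+[S]) = 1.27/2.102 = 0.6042 and 0.356/1.188 = 0.2997.
v₂/v₁ is just their ratio: 0.2997/0.6042 = 0.496.

0.496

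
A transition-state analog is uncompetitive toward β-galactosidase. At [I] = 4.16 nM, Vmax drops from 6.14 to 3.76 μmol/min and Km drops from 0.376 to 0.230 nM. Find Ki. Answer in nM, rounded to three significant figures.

6.57 nM

Uncompetitive: Vmax,app = Vmax/α (and Km,app = Km/α) with α = 1 + [I]/Ki.
α = Vmax/Vmax,app = 6.14/3.76 = 1.633.
Ki = [I]/(α − 1) = 4.16/0.6330 = 6.57 nM.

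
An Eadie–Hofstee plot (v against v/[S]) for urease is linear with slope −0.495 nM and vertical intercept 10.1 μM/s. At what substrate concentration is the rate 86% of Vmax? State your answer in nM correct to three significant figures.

The Eadie–Hofstee slope gives Km = 0.495 nM (slope = −Km).
v/Vmax = [S]/(Km+[S]) = 0.86 ⇒ [S] = Km·0.86/(1−0.86) = 0.495 × 6.143 = 3.04 nM.

3.04 nM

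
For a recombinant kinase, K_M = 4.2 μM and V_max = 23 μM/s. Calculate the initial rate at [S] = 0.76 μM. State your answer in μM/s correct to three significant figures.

3.52 μM/s

v = Vmax·[S]/(Km + [S]) = 23 × 0.76 / (4.2 + 0.76)
  = 17.48 / 4.960 = 3.52 μM/s.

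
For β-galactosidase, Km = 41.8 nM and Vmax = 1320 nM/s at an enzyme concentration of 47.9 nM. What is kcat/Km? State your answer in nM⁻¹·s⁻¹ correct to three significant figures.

kcat = Vmax/[E]total = 1320/47.9 = 27.6 s⁻¹.
kcat/Km = 27.6/41.8 = 0.659 nM⁻¹·s⁻¹.

0.659 nM⁻¹·s⁻¹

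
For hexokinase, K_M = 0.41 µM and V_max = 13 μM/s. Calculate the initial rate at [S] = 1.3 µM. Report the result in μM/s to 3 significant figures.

9.88 μM/s

v = Vmax·[S]/(Km + [S]) = 13 × 1.3 / (0.41 + 1.3)
  = 16.90 / 1.710 = 9.88 μM/s.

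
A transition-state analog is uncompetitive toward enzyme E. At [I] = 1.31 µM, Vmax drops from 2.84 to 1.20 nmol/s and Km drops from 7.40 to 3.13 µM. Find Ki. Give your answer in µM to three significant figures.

Uncompetitive: Vmax,app = Vmax/α (and Km,app = Km/α) with α = 1 + [I]/Ki.
α = Vmax/Vmax,app = 2.84/1.20 = 2.367.
Since α = 1 + [I]/Ki, [I]/Ki = 2.367 − 1 = 1.367 and Ki = 1.31/1.367 = 0.959 µM.

0.959 µM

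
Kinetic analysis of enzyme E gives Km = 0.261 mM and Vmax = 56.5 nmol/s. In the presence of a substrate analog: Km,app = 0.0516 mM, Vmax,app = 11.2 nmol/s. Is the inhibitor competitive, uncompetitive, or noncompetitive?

Both Km and Vmax decrease by the same factor (~5.06-fold) — characteristic of uncompetitive inhibition.

uncompetitive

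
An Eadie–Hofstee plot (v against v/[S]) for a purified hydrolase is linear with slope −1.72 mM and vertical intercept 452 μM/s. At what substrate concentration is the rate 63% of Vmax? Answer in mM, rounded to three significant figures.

The Eadie–Hofstee slope gives Km = 1.72 mM (slope = −Km).
v/Vmax = [S]/(Km+[S]) = 0.63 ⇒ [S] = Km·0.63/(1−0.63) = 1.72 × 1.703 = 2.93 mM.

2.93 mM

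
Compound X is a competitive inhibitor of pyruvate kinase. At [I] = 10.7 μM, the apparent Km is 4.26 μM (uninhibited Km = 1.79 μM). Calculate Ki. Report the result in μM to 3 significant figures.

Competitive: Km,app = α·Km with α = 1 + [I]/Ki.
α = Km,app/Km = 4.26/1.79 = 2.380.
Ki = [I]/(α − 1) = 10.7/1.380 = 7.75 μM.

7.75 μM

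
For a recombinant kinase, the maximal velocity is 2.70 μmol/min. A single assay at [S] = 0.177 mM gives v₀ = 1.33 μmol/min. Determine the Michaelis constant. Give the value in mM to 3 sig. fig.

v/Vmax = 1.33/2.70 = 0.4926 = [S]/(Km+[S]).
So Km + [S] = [S]/0.4926 = 0.3593 mM, giving Km = 0.3593 − 0.177 = 0.182 mM.

0.182 mM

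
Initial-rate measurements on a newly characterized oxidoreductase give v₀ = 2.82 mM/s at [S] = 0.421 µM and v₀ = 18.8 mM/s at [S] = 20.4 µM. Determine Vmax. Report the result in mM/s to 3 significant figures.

In reciprocal form, 1/v = (Km/Vmax)·(1/[S]) + 1/Vmax. The two points give (1/[S], 1/v) = (2.375, 0.3546) and (0.04902, 0.05319).
Slope = (0.3546 − 0.05319)/(2.375 − 0.04902) = 0.1296; intercept = 0.3546 − 0.1296×2.375 = 0.04684.
Vmax = 1/intercept = 21.3 mM/s; Km = slope × Vmax = 0.1296 × 21.3 = 2.77 µM.

21.3 mM/s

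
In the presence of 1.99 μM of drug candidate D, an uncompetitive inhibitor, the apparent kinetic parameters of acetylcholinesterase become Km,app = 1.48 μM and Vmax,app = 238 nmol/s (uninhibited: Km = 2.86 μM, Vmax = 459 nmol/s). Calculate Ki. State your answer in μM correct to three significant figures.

Uncompetitive: Vmax,app = Vmax/α (and Km,app = Km/α) with α = 1 + [I]/Ki.
α = Vmax/Vmax,app = 459/238 = 1.929.
Ki = [I]/(α − 1) = 1.99/0.9286 = 2.14 μM.

2.14 μM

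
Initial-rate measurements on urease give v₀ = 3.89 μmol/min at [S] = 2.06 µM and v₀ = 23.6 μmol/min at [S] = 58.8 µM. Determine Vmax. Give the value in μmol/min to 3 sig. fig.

28.9 μmol/min

From v = Vmax[S]/(Km+[S]), each point gives Vmax = v(Km+[S])/[S].
Equating: 3.89(Km+2.06)/2.06 = 23.6(Km+58.8)/58.8.
1.888·Km + 3.89 = 0.4014·Km + 23.6, so (1.888 − 0.4014)·Km = 23.6 − 3.89.
Km = 19.71/1.487 = 13.3 µM; then Vmax = 3.89(13.3+2.06)/2.06 = 28.9 μmol/min.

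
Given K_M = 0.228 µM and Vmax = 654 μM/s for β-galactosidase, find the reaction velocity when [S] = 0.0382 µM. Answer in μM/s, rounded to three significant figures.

v = Vmax·[S]/(Km + [S]) = 654 × 0.0382 / (0.228 + 0.0382)
  = 24.98 / 0.2662 = 93.8 μM/s.

93.8 μM/s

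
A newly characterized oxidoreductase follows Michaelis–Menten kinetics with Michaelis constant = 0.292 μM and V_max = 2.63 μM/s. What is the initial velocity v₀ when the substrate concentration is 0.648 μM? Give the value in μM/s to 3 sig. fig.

[S]/(Km+[S]) = 0.648/0.9400 = 0.6894, the fractional saturation.
v = 0.6894 × Vmax = 0.6894 × 2.63 = 1.81 μM/s.

1.81 μM/s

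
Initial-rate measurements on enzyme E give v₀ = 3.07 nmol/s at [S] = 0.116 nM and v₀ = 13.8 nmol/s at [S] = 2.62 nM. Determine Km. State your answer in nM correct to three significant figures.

0.506 nM

From v = Vmax[S]/(Km+[S]), each point gives Vmax = v(Km+[S])/[S].
Equating: 3.07(Km+0.116)/0.116 = 13.8(Km+2.62)/2.62.
26.47·Km + 3.07 = 5.267·Km + 13.8, so (26.47 − 5.267)·Km = 13.8 − 3.07.
Km = 10.73/21.20 = 0.506 nM; then Vmax = 3.07(0.506+0.116)/0.116 = 16.5 nmol/s.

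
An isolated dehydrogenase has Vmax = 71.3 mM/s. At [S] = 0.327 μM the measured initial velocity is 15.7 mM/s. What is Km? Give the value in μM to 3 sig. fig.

v/Vmax = 15.7/71.3 = 0.2202 = [S]/(Km+[S]).
So Km + [S] = [S]/0.2202 = 1.485 μM, giving Km = 1.485 − 0.327 = 1.16 μM.

1.16 μM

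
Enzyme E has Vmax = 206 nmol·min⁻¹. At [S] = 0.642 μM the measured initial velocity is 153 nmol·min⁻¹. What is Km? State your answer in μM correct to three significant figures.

v/Vmax = 153/206 = 0.7427 = [S]/(Km+[S]).
So Km + [S] = [S]/0.7427 = 0.8644 μM, giving Km = 0.8644 − 0.642 = 0.222 μM.

0.222 μM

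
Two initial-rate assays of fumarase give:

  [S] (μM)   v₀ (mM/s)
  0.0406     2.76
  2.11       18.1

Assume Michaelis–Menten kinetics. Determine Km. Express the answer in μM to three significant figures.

From v = Vmax[S]/(Km+[S]), each point gives Vmax = v(Km+[S])/[S].
Equating: 2.76(Km+0.0406)/0.0406 = 18.1(Km+2.11)/2.11.
67.98·Km + 2.76 = 8.578·Km + 18.1, so (67.98 − 8.578)·Km = 18.1 − 2.76.
Km = 15.34/59.40 = 0.258 μM; then Vmax = 2.76(0.258+0.0406)/0.0406 = 20.3 mM/s.

0.258 μM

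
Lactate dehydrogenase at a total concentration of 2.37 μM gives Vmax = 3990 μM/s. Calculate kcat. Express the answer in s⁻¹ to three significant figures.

1680 s⁻¹

kcat = Vmax/[E]total = 3990 μM/s / 2.37 μM = 1680 s⁻¹.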